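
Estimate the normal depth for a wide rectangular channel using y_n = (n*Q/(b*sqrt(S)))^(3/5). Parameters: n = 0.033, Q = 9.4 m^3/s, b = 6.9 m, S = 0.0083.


We use the wide-channel approximation y_n = (n*Q/(b*sqrt(S)))^(3/5).
sqrt(S) = sqrt(0.0083) = 0.091104.
Numerator: n*Q = 0.033 * 9.4 = 0.3102.
Denominator: b*sqrt(S) = 6.9 * 0.091104 = 0.628618.
arg = 0.4935.
y_n = 0.4935^(3/5) = 0.6546 m.

0.6546


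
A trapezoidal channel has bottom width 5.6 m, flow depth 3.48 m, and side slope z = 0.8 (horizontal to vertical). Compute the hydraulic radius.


For a trapezoidal section with side slope z:
A = (b + z*y)*y = (5.6 + 0.8*3.48)*3.48 = 29.176 m^2.
P = b + 2*y*sqrt(1 + z^2) = 5.6 + 2*3.48*sqrt(1 + 0.8^2) = 14.513 m.
R = A/P = 29.176 / 14.513 = 2.0103 m.

2.0103


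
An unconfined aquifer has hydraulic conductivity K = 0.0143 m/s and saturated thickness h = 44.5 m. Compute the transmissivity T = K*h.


Transmissivity is defined as T = K * h.
T = 0.0143 * 44.5
  = 0.6363 m^2/s.

0.6363


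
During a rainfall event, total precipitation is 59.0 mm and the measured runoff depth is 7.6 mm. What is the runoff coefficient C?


The runoff coefficient C = runoff depth / rainfall depth.
C = 7.6 / 59.0
  = 0.1288.

0.1288


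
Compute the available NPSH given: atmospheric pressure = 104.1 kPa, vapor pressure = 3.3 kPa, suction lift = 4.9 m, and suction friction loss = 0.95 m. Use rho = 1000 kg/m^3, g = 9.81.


NPSHa = p_atm/(rho*g) - z_s - hf_s - p_vap/(rho*g).
p_atm/(rho*g) = 104.1*1000 / (1000*9.81) = 10.612 m.
p_vap/(rho*g) = 3.3*1000 / (1000*9.81) = 0.336 m.
NPSHa = 10.612 - 4.9 - 0.95 - 0.336
      = 4.43 m.

4.43


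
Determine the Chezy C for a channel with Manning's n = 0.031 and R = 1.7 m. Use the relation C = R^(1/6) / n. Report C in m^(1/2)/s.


The Chezy coefficient relates to Manning's n through C = R^(1/6) / n.
R^(1/6) = 1.7^(1/6) = 1.092467.
C = 1.092467 / 0.031 = 35.24 m^(1/2)/s.

35.24


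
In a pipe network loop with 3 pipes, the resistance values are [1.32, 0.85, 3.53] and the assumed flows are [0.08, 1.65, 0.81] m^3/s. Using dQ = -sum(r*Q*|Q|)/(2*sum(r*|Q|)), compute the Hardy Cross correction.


Numerator terms (r*Q*|Q|): 1.32*0.08*|0.08| = 0.0084; 0.85*1.65*|1.65| = 2.3141; 3.53*0.81*|0.81| = 2.316.
Sum of numerator = 4.6386.
Denominator terms (r*|Q|): 1.32*|0.08| = 0.1056; 0.85*|1.65| = 1.4025; 3.53*|0.81| = 2.8593.
2 * sum of denominator = 2 * 4.3674 = 8.7348.
dQ = -4.6386 / 8.7348 = -0.531 m^3/s.

-0.531


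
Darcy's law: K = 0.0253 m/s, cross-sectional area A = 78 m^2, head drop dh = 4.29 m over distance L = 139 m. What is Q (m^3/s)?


Darcy's law: Q = K * A * i, where i = dh/L.
Hydraulic gradient i = 4.29 / 139 = 0.030863.
Q = 0.0253 * 78 * 0.030863
  = 0.0609 m^3/s.

0.0609


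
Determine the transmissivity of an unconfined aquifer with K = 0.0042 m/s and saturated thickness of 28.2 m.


Transmissivity is defined as T = K * h.
T = 0.0042 * 28.2
  = 0.1184 m^2/s.

0.1184


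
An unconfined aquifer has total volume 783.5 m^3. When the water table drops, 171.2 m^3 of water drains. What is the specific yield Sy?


Specific yield Sy = Volume drained / Total volume.
Sy = 171.2 / 783.5
   = 0.2185.

0.2185


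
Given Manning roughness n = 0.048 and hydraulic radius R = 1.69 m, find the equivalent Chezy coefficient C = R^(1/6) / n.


The Chezy coefficient relates to Manning's n through C = R^(1/6) / n.
R^(1/6) = 1.69^(1/6) = 1.091393.
C = 1.091393 / 0.048 = 22.74 m^(1/2)/s.

22.74


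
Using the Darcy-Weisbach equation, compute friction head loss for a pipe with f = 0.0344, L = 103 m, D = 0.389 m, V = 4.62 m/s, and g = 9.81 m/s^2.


Darcy-Weisbach equation: h_f = f * (L/D) * V^2/(2g).
f * L/D = 0.0344 * 103/0.389 = 9.1085.
V^2/(2g) = 4.62^2 / (2*9.81) = 21.3444 / 19.62 = 1.0879 m.
h_f = 9.1085 * 1.0879 = 9.909 m.

9.909


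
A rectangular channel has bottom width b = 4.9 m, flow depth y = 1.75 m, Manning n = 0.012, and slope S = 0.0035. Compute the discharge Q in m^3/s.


For a rectangular channel, the cross-sectional area A = b * y = 4.9 * 1.75 = 8.58 m^2.
The wetted perimeter P = b + 2y = 4.9 + 2*1.75 = 8.4 m.
Hydraulic radius R = A/P = 8.58/8.4 = 1.0208 m.
Velocity V = (1/n)*R^(2/3)*S^(1/2) = (1/0.012)*1.0208^(2/3)*0.0035^(1/2) = 4.9983 m/s.
Discharge Q = A * V = 8.58 * 4.9983 = 42.86 m^3/s.

42.86


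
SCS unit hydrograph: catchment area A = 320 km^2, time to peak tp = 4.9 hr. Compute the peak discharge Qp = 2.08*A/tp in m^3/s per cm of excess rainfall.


SCS formula: Qp = 2.08 * A / tp.
Qp = 2.08 * 320 / 4.9
   = 665.6 / 4.9
   = 135.84 m^3/s per cm.

135.84


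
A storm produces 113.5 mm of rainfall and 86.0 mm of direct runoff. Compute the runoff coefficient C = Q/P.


The runoff coefficient C = runoff depth / rainfall depth.
C = 86.0 / 113.5
  = 0.7577.

0.7577


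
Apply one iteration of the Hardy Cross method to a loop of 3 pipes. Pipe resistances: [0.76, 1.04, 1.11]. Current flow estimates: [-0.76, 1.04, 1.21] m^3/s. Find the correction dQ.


Numerator terms (r*Q*|Q|): 0.76*-0.76*|-0.76| = -0.439; 1.04*1.04*|1.04| = 1.1249; 1.11*1.21*|1.21| = 1.6252.
Sum of numerator = 2.311.
Denominator terms (r*|Q|): 0.76*|-0.76| = 0.5776; 1.04*|1.04| = 1.0816; 1.11*|1.21| = 1.3431.
2 * sum of denominator = 2 * 3.0023 = 6.0046.
dQ = -2.311 / 6.0046 = -0.3849 m^3/s.

-0.3849


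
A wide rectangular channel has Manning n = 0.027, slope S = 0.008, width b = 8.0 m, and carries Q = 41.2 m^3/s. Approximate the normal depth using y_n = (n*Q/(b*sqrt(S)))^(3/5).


We use the wide-channel approximation y_n = (n*Q/(b*sqrt(S)))^(3/5).
sqrt(S) = sqrt(0.008) = 0.089443.
Numerator: n*Q = 0.027 * 41.2 = 1.1124.
Denominator: b*sqrt(S) = 8.0 * 0.089443 = 0.715544.
arg = 1.5546.
y_n = 1.5546^(3/5) = 1.3031 m.

1.3031


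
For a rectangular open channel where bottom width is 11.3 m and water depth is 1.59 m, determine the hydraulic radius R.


For a rectangular section:
Flow area A = b * y = 11.3 * 1.59 = 17.97 m^2.
Wetted perimeter P = b + 2y = 11.3 + 2*1.59 = 14.48 m.
Hydraulic radius R = A/P = 17.97 / 14.48 = 1.2408 m.

1.2408


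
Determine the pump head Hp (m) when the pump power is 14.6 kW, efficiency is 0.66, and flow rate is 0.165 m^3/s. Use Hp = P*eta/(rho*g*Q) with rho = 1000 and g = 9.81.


Pump head formula: Hp = P * eta / (rho * g * Q).
Numerator: P * eta = 14.6 * 1000 * 0.66 = 9636.0 W.
Denominator: rho * g * Q = 1000 * 9.81 * 0.165 = 1618.65.
Hp = 9636.0 / 1618.65 = 5.95 m.

5.95


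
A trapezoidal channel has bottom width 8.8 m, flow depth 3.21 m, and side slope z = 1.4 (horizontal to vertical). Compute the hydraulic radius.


For a trapezoidal section with side slope z:
A = (b + z*y)*y = (8.8 + 1.4*3.21)*3.21 = 42.674 m^2.
P = b + 2*y*sqrt(1 + z^2) = 8.8 + 2*3.21*sqrt(1 + 1.4^2) = 19.845 m.
R = A/P = 42.674 / 19.845 = 2.1503 m.

2.1503


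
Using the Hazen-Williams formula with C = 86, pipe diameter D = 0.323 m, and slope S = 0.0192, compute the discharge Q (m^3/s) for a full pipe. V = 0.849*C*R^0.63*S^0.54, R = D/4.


For a full circular pipe, R = D/4 = 0.323/4 = 0.0808 m.
V = 0.849 * 86 * 0.0808^0.63 * 0.0192^0.54
  = 0.849 * 86 * 0.20488 * 0.118299
  = 1.7697 m/s.
Pipe area A = pi*D^2/4 = pi*0.323^2/4 = 0.0819 m^2.
Q = A * V = 0.0819 * 1.7697 = 0.145 m^3/s.

0.145


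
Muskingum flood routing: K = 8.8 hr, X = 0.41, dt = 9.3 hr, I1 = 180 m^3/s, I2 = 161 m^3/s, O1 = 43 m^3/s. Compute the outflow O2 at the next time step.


Muskingum coefficients:
denom = 2*K*(1-X) + dt = 2*8.8*(1-0.41) + 9.3 = 19.684.
C0 = (dt - 2*K*X)/denom = (9.3 - 2*8.8*0.41)/19.684 = 0.1059.
C1 = (dt + 2*K*X)/denom = (9.3 + 2*8.8*0.41)/19.684 = 0.8391.
C2 = (2*K*(1-X) - dt)/denom = 0.0551.
O2 = C0*I2 + C1*I1 + C2*O1
   = 0.1059*161 + 0.8391*180 + 0.0551*43
   = 170.44 m^3/s.

170.44


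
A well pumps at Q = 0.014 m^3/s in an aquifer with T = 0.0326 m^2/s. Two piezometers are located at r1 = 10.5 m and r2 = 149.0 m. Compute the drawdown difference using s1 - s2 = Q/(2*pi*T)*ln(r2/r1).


Thiem equation: s1 - s2 = Q/(2*pi*T) * ln(r2/r1).
ln(r2/r1) = ln(149.0/10.5) = 2.6526.
Q/(2*pi*T) = 0.014 / (2*pi*0.0326) = 0.014 / 0.2048 = 0.0683.
s1 - s2 = 0.0683 * 2.6526 = 0.1813 m.

0.1813


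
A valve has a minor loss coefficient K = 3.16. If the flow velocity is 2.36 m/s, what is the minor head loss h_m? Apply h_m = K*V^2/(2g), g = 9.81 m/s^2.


Minor loss formula: h_m = K * V^2/(2g).
V^2 = 2.36^2 = 5.5696.
V^2/(2g) = 5.5696 / 19.62 = 0.2839 m.
h_m = 3.16 * 0.2839 = 0.897 m.

0.897


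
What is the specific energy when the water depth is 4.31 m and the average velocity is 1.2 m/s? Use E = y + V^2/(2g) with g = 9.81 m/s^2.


Specific energy E = y + V^2/(2g).
Velocity head = V^2/(2g) = 1.2^2 / (2*9.81) = 1.44 / 19.62 = 0.0734 m.
E = 4.31 + 0.0734 = 4.3834 m.

4.3834


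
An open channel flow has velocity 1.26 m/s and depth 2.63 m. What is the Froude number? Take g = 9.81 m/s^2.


The Froude number is defined as Fr = V / sqrt(g*y).
g*y = 9.81 * 2.63 = 25.8003.
sqrt(g*y) = sqrt(25.8003) = 5.0794.
Fr = 1.26 / 5.0794 = 0.2481.

0.2481


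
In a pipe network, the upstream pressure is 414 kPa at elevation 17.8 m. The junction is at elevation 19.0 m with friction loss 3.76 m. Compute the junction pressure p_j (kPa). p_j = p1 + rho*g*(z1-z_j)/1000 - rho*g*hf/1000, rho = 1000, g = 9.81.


Junction pressure: p_j = p1 + rho*g*(z1 - z_j)/1000 - rho*g*hf/1000.
Elevation term = 1000*9.81*(17.8 - 19.0)/1000 = -11.772 kPa.
Friction term = 1000*9.81*3.76/1000 = 36.886 kPa.
p_j = 414 + -11.772 - 36.886 = 365.34 kPa.

365.34


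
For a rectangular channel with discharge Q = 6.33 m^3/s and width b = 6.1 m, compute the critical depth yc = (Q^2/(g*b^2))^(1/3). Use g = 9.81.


Using yc = (Q^2 / (g * b^2))^(1/3):
Q^2 = 6.33^2 = 40.07.
g * b^2 = 9.81 * 6.1^2 = 9.81 * 37.21 = 365.03.
Q^2 / (g*b^2) = 40.07 / 365.03 = 0.1098.
yc = 0.1098^(1/3) = 0.4788 m.

0.4788


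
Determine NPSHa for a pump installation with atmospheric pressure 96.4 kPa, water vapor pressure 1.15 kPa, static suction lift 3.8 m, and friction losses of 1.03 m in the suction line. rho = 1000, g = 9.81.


NPSHa = p_atm/(rho*g) - z_s - hf_s - p_vap/(rho*g).
p_atm/(rho*g) = 96.4*1000 / (1000*9.81) = 9.827 m.
p_vap/(rho*g) = 1.15*1000 / (1000*9.81) = 0.117 m.
NPSHa = 9.827 - 3.8 - 1.03 - 0.117
      = 4.88 m.

4.88


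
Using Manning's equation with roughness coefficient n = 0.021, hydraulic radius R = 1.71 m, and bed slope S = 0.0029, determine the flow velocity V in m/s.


Manning's equation gives V = (1/n) * R^(2/3) * S^(1/2).
First, compute R^(2/3) = 1.71^(2/3) = 1.43.
Next, S^(1/2) = 0.0029^(1/2) = 0.053852.
Then 1/n = 1/0.021 = 47.62.
V = 47.62 * 1.43 * 0.053852 = 3.667 m/s.

3.667


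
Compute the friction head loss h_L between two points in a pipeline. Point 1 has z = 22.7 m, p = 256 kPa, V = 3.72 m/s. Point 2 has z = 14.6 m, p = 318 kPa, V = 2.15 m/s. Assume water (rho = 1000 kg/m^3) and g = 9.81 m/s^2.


Total head at each section: H = z + p/(rho*g) + V^2/(2g).
H1 = 22.7 + 256*1000/(1000*9.81) + 3.72^2/(2*9.81)
   = 22.7 + 26.096 + 0.7053
   = 49.501 m.
H2 = 14.6 + 318*1000/(1000*9.81) + 2.15^2/(2*9.81)
   = 14.6 + 32.416 + 0.2356
   = 47.252 m.
h_L = H1 - H2 = 49.501 - 47.252 = 2.25 m.

2.25


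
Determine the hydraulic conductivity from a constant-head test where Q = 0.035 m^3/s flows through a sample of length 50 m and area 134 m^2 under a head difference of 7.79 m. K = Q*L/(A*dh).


From K = Q*L / (A*dh):
Numerator: Q*L = 0.035 * 50 = 1.75.
Denominator: A*dh = 134 * 7.79 = 1043.86.
K = 1.75 / 1043.86 = 0.001676 m/s.

0.001676


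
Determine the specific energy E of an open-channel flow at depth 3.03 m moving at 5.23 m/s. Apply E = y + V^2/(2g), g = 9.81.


Specific energy E = y + V^2/(2g).
Velocity head = V^2/(2g) = 5.23^2 / (2*9.81) = 27.3529 / 19.62 = 1.3941 m.
E = 3.03 + 1.3941 = 4.4241 m.

4.4241


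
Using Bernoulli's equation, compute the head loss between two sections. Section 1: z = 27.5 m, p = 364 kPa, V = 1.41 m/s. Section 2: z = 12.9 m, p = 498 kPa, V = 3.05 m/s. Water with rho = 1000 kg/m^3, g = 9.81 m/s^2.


Total head at each section: H = z + p/(rho*g) + V^2/(2g).
H1 = 27.5 + 364*1000/(1000*9.81) + 1.41^2/(2*9.81)
   = 27.5 + 37.105 + 0.1013
   = 64.706 m.
H2 = 12.9 + 498*1000/(1000*9.81) + 3.05^2/(2*9.81)
   = 12.9 + 50.765 + 0.4741
   = 64.139 m.
h_L = H1 - H2 = 64.706 - 64.139 = 0.568 m.

0.568


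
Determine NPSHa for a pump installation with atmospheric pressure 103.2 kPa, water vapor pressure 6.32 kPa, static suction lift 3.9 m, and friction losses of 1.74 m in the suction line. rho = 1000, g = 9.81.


NPSHa = p_atm/(rho*g) - z_s - hf_s - p_vap/(rho*g).
p_atm/(rho*g) = 103.2*1000 / (1000*9.81) = 10.52 m.
p_vap/(rho*g) = 6.32*1000 / (1000*9.81) = 0.644 m.
NPSHa = 10.52 - 3.9 - 1.74 - 0.644
      = 4.24 m.

4.24


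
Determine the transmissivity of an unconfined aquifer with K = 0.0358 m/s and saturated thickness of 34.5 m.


Transmissivity is defined as T = K * h.
T = 0.0358 * 34.5
  = 1.2351 m^2/s.

1.2351


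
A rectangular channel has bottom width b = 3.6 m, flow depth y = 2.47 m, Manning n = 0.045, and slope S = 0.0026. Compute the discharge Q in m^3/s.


For a rectangular channel, the cross-sectional area A = b * y = 3.6 * 2.47 = 8.89 m^2.
The wetted perimeter P = b + 2y = 3.6 + 2*2.47 = 8.54 m.
Hydraulic radius R = A/P = 8.89/8.54 = 1.0412 m.
Velocity V = (1/n)*R^(2/3)*S^(1/2) = (1/0.045)*1.0412^(2/3)*0.0026^(1/2) = 1.164 m/s.
Discharge Q = A * V = 8.89 * 1.164 = 10.351 m^3/s.

10.351


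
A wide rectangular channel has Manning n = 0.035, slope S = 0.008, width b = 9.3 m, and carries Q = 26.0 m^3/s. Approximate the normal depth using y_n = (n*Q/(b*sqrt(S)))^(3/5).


We use the wide-channel approximation y_n = (n*Q/(b*sqrt(S)))^(3/5).
sqrt(S) = sqrt(0.008) = 0.089443.
Numerator: n*Q = 0.035 * 26.0 = 0.91.
Denominator: b*sqrt(S) = 9.3 * 0.089443 = 0.83182.
arg = 1.094.
y_n = 1.094^(3/5) = 1.0554 m.

1.0554


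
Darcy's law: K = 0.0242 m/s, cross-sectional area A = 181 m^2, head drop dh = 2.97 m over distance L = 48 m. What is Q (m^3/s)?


Darcy's law: Q = K * A * i, where i = dh/L.
Hydraulic gradient i = 2.97 / 48 = 0.061875.
Q = 0.0242 * 181 * 0.061875
  = 0.271 m^3/s.

0.271


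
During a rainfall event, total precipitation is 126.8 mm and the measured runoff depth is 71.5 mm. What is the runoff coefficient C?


The runoff coefficient C = runoff depth / rainfall depth.
C = 71.5 / 126.8
  = 0.5639.

0.5639


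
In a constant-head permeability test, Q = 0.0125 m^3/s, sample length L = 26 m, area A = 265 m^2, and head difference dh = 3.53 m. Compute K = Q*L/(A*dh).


From K = Q*L / (A*dh):
Numerator: Q*L = 0.0125 * 26 = 0.325.
Denominator: A*dh = 265 * 3.53 = 935.45.
K = 0.325 / 935.45 = 0.000347 m/s.

0.000347


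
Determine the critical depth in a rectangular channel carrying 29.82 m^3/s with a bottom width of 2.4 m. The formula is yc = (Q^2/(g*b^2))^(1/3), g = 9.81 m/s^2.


Using yc = (Q^2 / (g * b^2))^(1/3):
Q^2 = 29.82^2 = 889.23.
g * b^2 = 9.81 * 2.4^2 = 9.81 * 5.76 = 56.51.
Q^2 / (g*b^2) = 889.23 / 56.51 = 15.7358.
yc = 15.7358^(1/3) = 2.506 m.

2.506


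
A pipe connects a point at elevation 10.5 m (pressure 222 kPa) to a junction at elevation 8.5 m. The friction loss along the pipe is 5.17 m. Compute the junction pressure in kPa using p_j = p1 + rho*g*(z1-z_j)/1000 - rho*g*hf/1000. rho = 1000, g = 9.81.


Junction pressure: p_j = p1 + rho*g*(z1 - z_j)/1000 - rho*g*hf/1000.
Elevation term = 1000*9.81*(10.5 - 8.5)/1000 = 19.62 kPa.
Friction term = 1000*9.81*5.17/1000 = 50.718 kPa.
p_j = 222 + 19.62 - 50.718 = 190.9 kPa.

190.9


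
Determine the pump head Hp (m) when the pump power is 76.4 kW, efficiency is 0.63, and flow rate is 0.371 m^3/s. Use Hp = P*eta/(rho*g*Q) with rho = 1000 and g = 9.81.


Pump head formula: Hp = P * eta / (rho * g * Q).
Numerator: P * eta = 76.4 * 1000 * 0.63 = 48132.0 W.
Denominator: rho * g * Q = 1000 * 9.81 * 0.371 = 3639.51.
Hp = 48132.0 / 3639.51 = 13.22 m.

13.22


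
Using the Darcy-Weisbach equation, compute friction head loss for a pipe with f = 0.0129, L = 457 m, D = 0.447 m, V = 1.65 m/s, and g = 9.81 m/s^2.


Darcy-Weisbach equation: h_f = f * (L/D) * V^2/(2g).
f * L/D = 0.0129 * 457/0.447 = 13.1886.
V^2/(2g) = 1.65^2 / (2*9.81) = 2.7225 / 19.62 = 0.1388 m.
h_f = 13.1886 * 0.1388 = 1.83 m.

1.83


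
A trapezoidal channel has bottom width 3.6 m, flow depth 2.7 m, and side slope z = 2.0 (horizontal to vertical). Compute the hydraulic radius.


For a trapezoidal section with side slope z:
A = (b + z*y)*y = (3.6 + 2.0*2.7)*2.7 = 24.3 m^2.
P = b + 2*y*sqrt(1 + z^2) = 3.6 + 2*2.7*sqrt(1 + 2.0^2) = 15.675 m.
R = A/P = 24.3 / 15.675 = 1.5503 m.

1.5503


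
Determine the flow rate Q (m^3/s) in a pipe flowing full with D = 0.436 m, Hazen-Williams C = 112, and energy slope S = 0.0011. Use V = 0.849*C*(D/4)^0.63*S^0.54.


For a full circular pipe, R = D/4 = 0.436/4 = 0.109 m.
V = 0.849 * 112 * 0.109^0.63 * 0.0011^0.54
  = 0.849 * 112 * 0.247502 * 0.025255
  = 0.5944 m/s.
Pipe area A = pi*D^2/4 = pi*0.436^2/4 = 0.1493 m^2.
Q = A * V = 0.1493 * 0.5944 = 0.0887 m^3/s.

0.0887


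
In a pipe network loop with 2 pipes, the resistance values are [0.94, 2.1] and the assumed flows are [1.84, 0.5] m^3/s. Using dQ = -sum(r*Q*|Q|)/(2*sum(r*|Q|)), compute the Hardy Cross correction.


Numerator terms (r*Q*|Q|): 0.94*1.84*|1.84| = 3.1825; 2.1*0.5*|0.5| = 0.525.
Sum of numerator = 3.7075.
Denominator terms (r*|Q|): 0.94*|1.84| = 1.7296; 2.1*|0.5| = 1.05.
2 * sum of denominator = 2 * 2.7796 = 5.5592.
dQ = -3.7075 / 5.5592 = -0.6669 m^3/s.

-0.6669


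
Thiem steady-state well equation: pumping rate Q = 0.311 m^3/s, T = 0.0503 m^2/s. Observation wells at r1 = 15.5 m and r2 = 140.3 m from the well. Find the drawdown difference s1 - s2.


Thiem equation: s1 - s2 = Q/(2*pi*T) * ln(r2/r1).
ln(r2/r1) = ln(140.3/15.5) = 2.2029.
Q/(2*pi*T) = 0.311 / (2*pi*0.0503) = 0.311 / 0.316 = 0.984.
s1 - s2 = 0.984 * 2.2029 = 2.1678 m.

2.1678


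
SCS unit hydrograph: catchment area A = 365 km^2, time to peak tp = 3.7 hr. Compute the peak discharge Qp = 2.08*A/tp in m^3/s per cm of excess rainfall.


SCS formula: Qp = 2.08 * A / tp.
Qp = 2.08 * 365 / 3.7
   = 759.2 / 3.7
   = 205.19 m^3/s per cm.

205.19


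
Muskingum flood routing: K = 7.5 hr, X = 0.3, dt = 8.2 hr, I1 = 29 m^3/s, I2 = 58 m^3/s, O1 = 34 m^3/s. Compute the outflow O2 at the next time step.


Muskingum coefficients:
denom = 2*K*(1-X) + dt = 2*7.5*(1-0.3) + 8.2 = 18.7.
C0 = (dt - 2*K*X)/denom = (8.2 - 2*7.5*0.3)/18.7 = 0.1979.
C1 = (dt + 2*K*X)/denom = (8.2 + 2*7.5*0.3)/18.7 = 0.6791.
C2 = (2*K*(1-X) - dt)/denom = 0.123.
O2 = C0*I2 + C1*I1 + C2*O1
   = 0.1979*58 + 0.6791*29 + 0.123*34
   = 35.35 m^3/s.

35.35


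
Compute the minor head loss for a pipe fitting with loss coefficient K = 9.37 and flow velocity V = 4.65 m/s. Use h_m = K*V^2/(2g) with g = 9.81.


Minor loss formula: h_m = K * V^2/(2g).
V^2 = 4.65^2 = 21.6225.
V^2/(2g) = 21.6225 / 19.62 = 1.1021 m.
h_m = 9.37 * 1.1021 = 10.3263 m.

10.3263


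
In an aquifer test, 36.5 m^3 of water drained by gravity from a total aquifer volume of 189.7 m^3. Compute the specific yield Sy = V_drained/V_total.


Specific yield Sy = Volume drained / Total volume.
Sy = 36.5 / 189.7
   = 0.1924.

0.1924


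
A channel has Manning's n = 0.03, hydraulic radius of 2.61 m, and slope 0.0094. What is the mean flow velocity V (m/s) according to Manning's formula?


Manning's equation gives V = (1/n) * R^(2/3) * S^(1/2).
First, compute R^(2/3) = 2.61^(2/3) = 1.8957.
Next, S^(1/2) = 0.0094^(1/2) = 0.096954.
Then 1/n = 1/0.03 = 33.33.
V = 33.33 * 1.8957 * 0.096954 = 6.1264 m/s.

6.1264


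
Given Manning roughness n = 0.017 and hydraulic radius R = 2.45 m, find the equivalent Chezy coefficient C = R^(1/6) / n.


The Chezy coefficient relates to Manning's n through C = R^(1/6) / n.
R^(1/6) = 2.45^(1/6) = 1.161077.
C = 1.161077 / 0.017 = 68.3 m^(1/2)/s.

68.3


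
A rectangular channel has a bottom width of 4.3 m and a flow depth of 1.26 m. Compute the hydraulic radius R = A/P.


For a rectangular section:
Flow area A = b * y = 4.3 * 1.26 = 5.42 m^2.
Wetted perimeter P = b + 2y = 4.3 + 2*1.26 = 6.82 m.
Hydraulic radius R = A/P = 5.42 / 6.82 = 0.7944 m.

0.7944


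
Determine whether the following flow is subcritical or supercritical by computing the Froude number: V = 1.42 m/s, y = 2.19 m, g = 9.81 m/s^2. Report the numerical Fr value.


The Froude number is defined as Fr = V / sqrt(g*y).
g*y = 9.81 * 2.19 = 21.4839.
sqrt(g*y) = sqrt(21.4839) = 4.6351.
Fr = 1.42 / 4.6351 = 0.3064.
Since Fr < 1, the flow is subcritical.

0.3064


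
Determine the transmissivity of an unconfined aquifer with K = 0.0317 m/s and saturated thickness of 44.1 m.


Transmissivity is defined as T = K * h.
T = 0.0317 * 44.1
  = 1.398 m^2/s.

1.398


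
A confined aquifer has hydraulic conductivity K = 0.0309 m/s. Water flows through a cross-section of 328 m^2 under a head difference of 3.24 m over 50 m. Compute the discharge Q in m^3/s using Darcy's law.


Darcy's law: Q = K * A * i, where i = dh/L.
Hydraulic gradient i = 3.24 / 50 = 0.0648.
Q = 0.0309 * 328 * 0.0648
  = 0.6568 m^3/s.

0.6568


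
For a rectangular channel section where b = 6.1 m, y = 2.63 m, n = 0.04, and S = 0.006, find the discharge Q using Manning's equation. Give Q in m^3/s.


For a rectangular channel, the cross-sectional area A = b * y = 6.1 * 2.63 = 16.04 m^2.
The wetted perimeter P = b + 2y = 6.1 + 2*2.63 = 11.36 m.
Hydraulic radius R = A/P = 16.04/11.36 = 1.4122 m.
Velocity V = (1/n)*R^(2/3)*S^(1/2) = (1/0.04)*1.4122^(2/3)*0.006^(1/2) = 2.4376 m/s.
Discharge Q = A * V = 16.04 * 2.4376 = 39.106 m^3/s.

39.106


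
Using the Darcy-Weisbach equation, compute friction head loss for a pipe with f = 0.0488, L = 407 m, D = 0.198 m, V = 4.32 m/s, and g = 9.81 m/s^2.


Darcy-Weisbach equation: h_f = f * (L/D) * V^2/(2g).
f * L/D = 0.0488 * 407/0.198 = 100.3111.
V^2/(2g) = 4.32^2 / (2*9.81) = 18.6624 / 19.62 = 0.9512 m.
h_f = 100.3111 * 0.9512 = 95.415 m.

95.415


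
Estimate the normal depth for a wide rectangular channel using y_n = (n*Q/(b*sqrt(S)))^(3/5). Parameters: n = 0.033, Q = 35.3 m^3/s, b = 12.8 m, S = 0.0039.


We use the wide-channel approximation y_n = (n*Q/(b*sqrt(S)))^(3/5).
sqrt(S) = sqrt(0.0039) = 0.06245.
Numerator: n*Q = 0.033 * 35.3 = 1.1649.
Denominator: b*sqrt(S) = 12.8 * 0.06245 = 0.79936.
arg = 1.4573.
y_n = 1.4573^(3/5) = 1.2535 m.

1.2535


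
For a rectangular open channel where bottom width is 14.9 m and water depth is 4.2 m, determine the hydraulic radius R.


For a rectangular section:
Flow area A = b * y = 14.9 * 4.2 = 62.58 m^2.
Wetted perimeter P = b + 2y = 14.9 + 2*4.2 = 23.3 m.
Hydraulic radius R = A/P = 62.58 / 23.3 = 2.6858 m.

2.6858


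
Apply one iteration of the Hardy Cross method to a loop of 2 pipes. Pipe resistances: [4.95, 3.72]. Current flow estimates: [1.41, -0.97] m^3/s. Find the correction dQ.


Numerator terms (r*Q*|Q|): 4.95*1.41*|1.41| = 9.8411; 3.72*-0.97*|-0.97| = -3.5001.
Sum of numerator = 6.3409.
Denominator terms (r*|Q|): 4.95*|1.41| = 6.9795; 3.72*|-0.97| = 3.6084.
2 * sum of denominator = 2 * 10.5879 = 21.1758.
dQ = -6.3409 / 21.1758 = -0.2994 m^3/s.

-0.2994


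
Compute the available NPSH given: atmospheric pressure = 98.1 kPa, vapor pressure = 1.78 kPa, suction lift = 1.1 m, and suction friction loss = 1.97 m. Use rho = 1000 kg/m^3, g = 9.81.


NPSHa = p_atm/(rho*g) - z_s - hf_s - p_vap/(rho*g).
p_atm/(rho*g) = 98.1*1000 / (1000*9.81) = 10.0 m.
p_vap/(rho*g) = 1.78*1000 / (1000*9.81) = 0.181 m.
NPSHa = 10.0 - 1.1 - 1.97 - 0.181
      = 6.75 m.

6.75


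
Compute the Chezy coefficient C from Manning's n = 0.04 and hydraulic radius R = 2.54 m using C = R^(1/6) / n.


The Chezy coefficient relates to Manning's n through C = R^(1/6) / n.
R^(1/6) = 2.54^(1/6) = 1.168079.
C = 1.168079 / 0.04 = 29.2 m^(1/2)/s.

29.2


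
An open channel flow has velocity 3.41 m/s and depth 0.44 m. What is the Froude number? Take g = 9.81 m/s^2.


The Froude number is defined as Fr = V / sqrt(g*y).
g*y = 9.81 * 0.44 = 4.3164.
sqrt(g*y) = sqrt(4.3164) = 2.0776.
Fr = 3.41 / 2.0776 = 1.6413.

1.6413


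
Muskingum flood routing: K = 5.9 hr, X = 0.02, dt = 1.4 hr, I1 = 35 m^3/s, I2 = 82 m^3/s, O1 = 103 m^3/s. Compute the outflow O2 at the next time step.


Muskingum coefficients:
denom = 2*K*(1-X) + dt = 2*5.9*(1-0.02) + 1.4 = 12.964.
C0 = (dt - 2*K*X)/denom = (1.4 - 2*5.9*0.02)/12.964 = 0.0898.
C1 = (dt + 2*K*X)/denom = (1.4 + 2*5.9*0.02)/12.964 = 0.1262.
C2 = (2*K*(1-X) - dt)/denom = 0.784.
O2 = C0*I2 + C1*I1 + C2*O1
   = 0.0898*82 + 0.1262*35 + 0.784*103
   = 92.53 m^3/s.

92.53


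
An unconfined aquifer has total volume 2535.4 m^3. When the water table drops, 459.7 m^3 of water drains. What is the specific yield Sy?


Specific yield Sy = Volume drained / Total volume.
Sy = 459.7 / 2535.4
   = 0.1813.

0.1813


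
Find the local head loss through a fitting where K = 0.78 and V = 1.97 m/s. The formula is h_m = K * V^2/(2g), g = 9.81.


Minor loss formula: h_m = K * V^2/(2g).
V^2 = 1.97^2 = 3.8809.
V^2/(2g) = 3.8809 / 19.62 = 0.1978 m.
h_m = 0.78 * 0.1978 = 0.1543 m.

0.1543


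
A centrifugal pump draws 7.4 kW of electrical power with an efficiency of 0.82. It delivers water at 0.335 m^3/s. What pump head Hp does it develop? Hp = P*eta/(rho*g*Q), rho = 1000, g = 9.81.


Pump head formula: Hp = P * eta / (rho * g * Q).
Numerator: P * eta = 7.4 * 1000 * 0.82 = 6068.0 W.
Denominator: rho * g * Q = 1000 * 9.81 * 0.335 = 3286.35.
Hp = 6068.0 / 3286.35 = 1.85 m.

1.85


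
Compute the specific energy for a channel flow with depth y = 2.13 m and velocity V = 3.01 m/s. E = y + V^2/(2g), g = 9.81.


Specific energy E = y + V^2/(2g).
Velocity head = V^2/(2g) = 3.01^2 / (2*9.81) = 9.0601 / 19.62 = 0.4618 m.
E = 2.13 + 0.4618 = 2.5918 m.

2.5918


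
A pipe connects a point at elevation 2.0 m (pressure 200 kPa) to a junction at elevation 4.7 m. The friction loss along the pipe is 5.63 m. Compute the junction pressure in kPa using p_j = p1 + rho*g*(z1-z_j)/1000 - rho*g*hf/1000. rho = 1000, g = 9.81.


Junction pressure: p_j = p1 + rho*g*(z1 - z_j)/1000 - rho*g*hf/1000.
Elevation term = 1000*9.81*(2.0 - 4.7)/1000 = -26.487 kPa.
Friction term = 1000*9.81*5.63/1000 = 55.23 kPa.
p_j = 200 + -26.487 - 55.23 = 118.28 kPa.

118.28


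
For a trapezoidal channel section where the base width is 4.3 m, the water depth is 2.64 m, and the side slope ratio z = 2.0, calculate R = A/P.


For a trapezoidal section with side slope z:
A = (b + z*y)*y = (4.3 + 2.0*2.64)*2.64 = 25.291 m^2.
P = b + 2*y*sqrt(1 + z^2) = 4.3 + 2*2.64*sqrt(1 + 2.0^2) = 16.106 m.
R = A/P = 25.291 / 16.106 = 1.5703 m.

1.5703


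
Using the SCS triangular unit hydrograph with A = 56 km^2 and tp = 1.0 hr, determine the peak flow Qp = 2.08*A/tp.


SCS formula: Qp = 2.08 * A / tp.
Qp = 2.08 * 56 / 1.0
   = 116.48 / 1.0
   = 116.48 m^3/s per cm.

116.48


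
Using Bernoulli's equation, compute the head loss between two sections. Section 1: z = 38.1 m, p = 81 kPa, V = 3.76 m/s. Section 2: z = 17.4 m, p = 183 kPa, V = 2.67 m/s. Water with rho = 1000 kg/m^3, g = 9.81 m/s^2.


Total head at each section: H = z + p/(rho*g) + V^2/(2g).
H1 = 38.1 + 81*1000/(1000*9.81) + 3.76^2/(2*9.81)
   = 38.1 + 8.257 + 0.7206
   = 47.077 m.
H2 = 17.4 + 183*1000/(1000*9.81) + 2.67^2/(2*9.81)
   = 17.4 + 18.654 + 0.3633
   = 36.418 m.
h_L = H1 - H2 = 47.077 - 36.418 = 10.66 m.

10.66


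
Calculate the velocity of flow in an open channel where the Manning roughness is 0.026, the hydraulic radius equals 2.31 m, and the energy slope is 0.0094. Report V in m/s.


Manning's equation gives V = (1/n) * R^(2/3) * S^(1/2).
First, compute R^(2/3) = 2.31^(2/3) = 1.7475.
Next, S^(1/2) = 0.0094^(1/2) = 0.096954.
Then 1/n = 1/0.026 = 38.46.
V = 38.46 * 1.7475 * 0.096954 = 6.5163 m/s.

6.5163


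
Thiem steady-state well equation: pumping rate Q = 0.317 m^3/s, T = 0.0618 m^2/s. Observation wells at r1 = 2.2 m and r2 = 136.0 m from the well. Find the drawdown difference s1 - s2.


Thiem equation: s1 - s2 = Q/(2*pi*T) * ln(r2/r1).
ln(r2/r1) = ln(136.0/2.2) = 4.1242.
Q/(2*pi*T) = 0.317 / (2*pi*0.0618) = 0.317 / 0.3883 = 0.8164.
s1 - s2 = 0.8164 * 4.1242 = 3.3669 m.

3.3669


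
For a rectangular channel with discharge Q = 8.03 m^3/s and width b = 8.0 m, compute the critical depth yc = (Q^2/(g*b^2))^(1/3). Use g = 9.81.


Using yc = (Q^2 / (g * b^2))^(1/3):
Q^2 = 8.03^2 = 64.48.
g * b^2 = 9.81 * 8.0^2 = 9.81 * 64.0 = 627.84.
Q^2 / (g*b^2) = 64.48 / 627.84 = 0.1027.
yc = 0.1027^(1/3) = 0.4683 m.

0.4683


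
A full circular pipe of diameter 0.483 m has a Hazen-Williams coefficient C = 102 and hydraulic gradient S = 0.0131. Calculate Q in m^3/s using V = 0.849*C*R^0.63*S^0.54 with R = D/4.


For a full circular pipe, R = D/4 = 0.483/4 = 0.1207 m.
V = 0.849 * 102 * 0.1207^0.63 * 0.0131^0.54
  = 0.849 * 102 * 0.263991 * 0.096234
  = 2.2 m/s.
Pipe area A = pi*D^2/4 = pi*0.483^2/4 = 0.1832 m^2.
Q = A * V = 0.1832 * 2.2 = 0.4031 m^3/s.

0.4031


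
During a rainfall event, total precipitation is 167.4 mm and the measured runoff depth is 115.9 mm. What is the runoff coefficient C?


The runoff coefficient C = runoff depth / rainfall depth.
C = 115.9 / 167.4
  = 0.6924.

0.6924


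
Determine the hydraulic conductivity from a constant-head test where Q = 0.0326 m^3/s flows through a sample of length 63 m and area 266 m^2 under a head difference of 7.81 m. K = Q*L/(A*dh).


From K = Q*L / (A*dh):
Numerator: Q*L = 0.0326 * 63 = 2.0538.
Denominator: A*dh = 266 * 7.81 = 2077.46.
K = 2.0538 / 2077.46 = 0.000989 m/s.

0.000989


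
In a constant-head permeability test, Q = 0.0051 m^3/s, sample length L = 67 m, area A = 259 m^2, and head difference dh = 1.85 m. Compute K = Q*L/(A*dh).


From K = Q*L / (A*dh):
Numerator: Q*L = 0.0051 * 67 = 0.3417.
Denominator: A*dh = 259 * 1.85 = 479.15.
K = 0.3417 / 479.15 = 0.000713 m/s.

0.000713


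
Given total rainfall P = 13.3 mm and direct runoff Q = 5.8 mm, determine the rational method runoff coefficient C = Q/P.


The runoff coefficient C = runoff depth / rainfall depth.
C = 5.8 / 13.3
  = 0.4361.

0.4361


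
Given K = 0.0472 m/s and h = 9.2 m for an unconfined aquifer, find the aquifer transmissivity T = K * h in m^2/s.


Transmissivity is defined as T = K * h.
T = 0.0472 * 9.2
  = 0.4342 m^2/s.

0.4342


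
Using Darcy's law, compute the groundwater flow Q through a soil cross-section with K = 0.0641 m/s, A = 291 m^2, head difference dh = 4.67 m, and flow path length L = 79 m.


Darcy's law: Q = K * A * i, where i = dh/L.
Hydraulic gradient i = 4.67 / 79 = 0.059114.
Q = 0.0641 * 291 * 0.059114
  = 1.1027 m^3/s.

1.1027


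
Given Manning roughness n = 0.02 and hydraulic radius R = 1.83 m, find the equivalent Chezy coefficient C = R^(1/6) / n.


The Chezy coefficient relates to Manning's n through C = R^(1/6) / n.
R^(1/6) = 1.83^(1/6) = 1.105966.
C = 1.105966 / 0.02 = 55.3 m^(1/2)/s.

55.3


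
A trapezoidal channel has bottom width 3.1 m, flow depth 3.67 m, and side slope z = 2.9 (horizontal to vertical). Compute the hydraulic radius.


For a trapezoidal section with side slope z:
A = (b + z*y)*y = (3.1 + 2.9*3.67)*3.67 = 50.437 m^2.
P = b + 2*y*sqrt(1 + z^2) = 3.1 + 2*3.67*sqrt(1 + 2.9^2) = 25.616 m.
R = A/P = 50.437 / 25.616 = 1.969 m.

1.969


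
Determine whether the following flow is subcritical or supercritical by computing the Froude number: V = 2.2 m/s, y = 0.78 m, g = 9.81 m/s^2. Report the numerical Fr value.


The Froude number is defined as Fr = V / sqrt(g*y).
g*y = 9.81 * 0.78 = 7.6518.
sqrt(g*y) = sqrt(7.6518) = 2.7662.
Fr = 2.2 / 2.7662 = 0.7953.
Since Fr < 1, the flow is subcritical.

0.7953


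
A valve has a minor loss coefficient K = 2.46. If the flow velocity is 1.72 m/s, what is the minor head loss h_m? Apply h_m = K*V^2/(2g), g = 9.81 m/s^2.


Minor loss formula: h_m = K * V^2/(2g).
V^2 = 1.72^2 = 2.9584.
V^2/(2g) = 2.9584 / 19.62 = 0.1508 m.
h_m = 2.46 * 0.1508 = 0.3709 m.

0.3709


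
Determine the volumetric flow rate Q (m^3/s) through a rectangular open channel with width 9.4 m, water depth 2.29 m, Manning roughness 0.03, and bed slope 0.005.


For a rectangular channel, the cross-sectional area A = b * y = 9.4 * 2.29 = 21.53 m^2.
The wetted perimeter P = b + 2y = 9.4 + 2*2.29 = 13.98 m.
Hydraulic radius R = A/P = 21.53/13.98 = 1.5398 m.
Velocity V = (1/n)*R^(2/3)*S^(1/2) = (1/0.03)*1.5398^(2/3)*0.005^(1/2) = 3.1429 m/s.
Discharge Q = A * V = 21.53 * 3.1429 = 67.655 m^3/s.

67.655


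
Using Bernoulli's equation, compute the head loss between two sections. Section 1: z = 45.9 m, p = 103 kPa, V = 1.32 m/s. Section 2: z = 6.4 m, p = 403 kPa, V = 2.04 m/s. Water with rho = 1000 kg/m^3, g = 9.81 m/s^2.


Total head at each section: H = z + p/(rho*g) + V^2/(2g).
H1 = 45.9 + 103*1000/(1000*9.81) + 1.32^2/(2*9.81)
   = 45.9 + 10.499 + 0.0888
   = 56.488 m.
H2 = 6.4 + 403*1000/(1000*9.81) + 2.04^2/(2*9.81)
   = 6.4 + 41.081 + 0.2121
   = 47.693 m.
h_L = H1 - H2 = 56.488 - 47.693 = 8.796 m.

8.796


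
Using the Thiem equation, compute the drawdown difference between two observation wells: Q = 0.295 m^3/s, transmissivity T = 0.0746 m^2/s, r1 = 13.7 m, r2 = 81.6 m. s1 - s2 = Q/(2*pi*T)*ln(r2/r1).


Thiem equation: s1 - s2 = Q/(2*pi*T) * ln(r2/r1).
ln(r2/r1) = ln(81.6/13.7) = 1.7844.
Q/(2*pi*T) = 0.295 / (2*pi*0.0746) = 0.295 / 0.4687 = 0.6294.
s1 - s2 = 0.6294 * 1.7844 = 1.1231 m.

1.1231


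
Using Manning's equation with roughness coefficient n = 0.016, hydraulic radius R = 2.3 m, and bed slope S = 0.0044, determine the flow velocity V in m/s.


Manning's equation gives V = (1/n) * R^(2/3) * S^(1/2).
First, compute R^(2/3) = 2.3^(2/3) = 1.7424.
Next, S^(1/2) = 0.0044^(1/2) = 0.066332.
Then 1/n = 1/0.016 = 62.5.
V = 62.5 * 1.7424 * 0.066332 = 7.2237 m/s.

7.2237


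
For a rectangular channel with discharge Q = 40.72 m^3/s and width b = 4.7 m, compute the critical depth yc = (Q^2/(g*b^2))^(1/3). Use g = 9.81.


Using yc = (Q^2 / (g * b^2))^(1/3):
Q^2 = 40.72^2 = 1658.12.
g * b^2 = 9.81 * 4.7^2 = 9.81 * 22.09 = 216.7.
Q^2 / (g*b^2) = 1658.12 / 216.7 = 7.6517.
yc = 7.6517^(1/3) = 1.9705 m.

1.9705


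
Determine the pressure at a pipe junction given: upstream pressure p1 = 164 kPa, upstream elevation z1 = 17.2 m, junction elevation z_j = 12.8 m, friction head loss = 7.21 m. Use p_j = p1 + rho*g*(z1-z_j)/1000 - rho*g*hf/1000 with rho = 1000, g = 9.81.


Junction pressure: p_j = p1 + rho*g*(z1 - z_j)/1000 - rho*g*hf/1000.
Elevation term = 1000*9.81*(17.2 - 12.8)/1000 = 43.164 kPa.
Friction term = 1000*9.81*7.21/1000 = 70.73 kPa.
p_j = 164 + 43.164 - 70.73 = 136.43 kPa.

136.43


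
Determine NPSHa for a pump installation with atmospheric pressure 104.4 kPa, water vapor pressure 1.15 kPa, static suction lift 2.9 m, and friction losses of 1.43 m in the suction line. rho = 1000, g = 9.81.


NPSHa = p_atm/(rho*g) - z_s - hf_s - p_vap/(rho*g).
p_atm/(rho*g) = 104.4*1000 / (1000*9.81) = 10.642 m.
p_vap/(rho*g) = 1.15*1000 / (1000*9.81) = 0.117 m.
NPSHa = 10.642 - 2.9 - 1.43 - 0.117
      = 6.19 m.

6.19


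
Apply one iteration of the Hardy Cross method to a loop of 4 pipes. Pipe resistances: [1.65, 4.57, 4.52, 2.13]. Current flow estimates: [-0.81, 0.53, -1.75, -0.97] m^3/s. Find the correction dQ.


Numerator terms (r*Q*|Q|): 1.65*-0.81*|-0.81| = -1.0826; 4.57*0.53*|0.53| = 1.2837; 4.52*-1.75*|-1.75| = -13.8425; 2.13*-0.97*|-0.97| = -2.0041.
Sum of numerator = -15.6455.
Denominator terms (r*|Q|): 1.65*|-0.81| = 1.3365; 4.57*|0.53| = 2.4221; 4.52*|-1.75| = 7.91; 2.13*|-0.97| = 2.0661.
2 * sum of denominator = 2 * 13.7347 = 27.4694.
dQ = --15.6455 / 27.4694 = 0.5696 m^3/s.

0.5696


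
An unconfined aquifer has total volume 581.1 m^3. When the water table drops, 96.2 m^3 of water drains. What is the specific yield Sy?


Specific yield Sy = Volume drained / Total volume.
Sy = 96.2 / 581.1
   = 0.1655.

0.1655


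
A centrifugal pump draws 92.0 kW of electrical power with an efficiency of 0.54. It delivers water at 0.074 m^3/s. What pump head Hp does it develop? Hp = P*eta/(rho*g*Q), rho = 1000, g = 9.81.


Pump head formula: Hp = P * eta / (rho * g * Q).
Numerator: P * eta = 92.0 * 1000 * 0.54 = 49680.0 W.
Denominator: rho * g * Q = 1000 * 9.81 * 0.074 = 725.94.
Hp = 49680.0 / 725.94 = 68.44 m.

68.44


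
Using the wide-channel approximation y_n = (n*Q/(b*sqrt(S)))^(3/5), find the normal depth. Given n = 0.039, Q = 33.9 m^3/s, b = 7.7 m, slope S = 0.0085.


We use the wide-channel approximation y_n = (n*Q/(b*sqrt(S)))^(3/5).
sqrt(S) = sqrt(0.0085) = 0.092195.
Numerator: n*Q = 0.039 * 33.9 = 1.3221.
Denominator: b*sqrt(S) = 7.7 * 0.092195 = 0.709901.
arg = 1.8624.
y_n = 1.8624^(3/5) = 1.4522 m.

1.4522


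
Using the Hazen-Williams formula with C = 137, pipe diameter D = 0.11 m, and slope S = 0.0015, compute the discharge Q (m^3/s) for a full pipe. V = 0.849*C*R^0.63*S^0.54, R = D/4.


For a full circular pipe, R = D/4 = 0.11/4 = 0.0275 m.
V = 0.849 * 137 * 0.0275^0.63 * 0.0015^0.54
  = 0.849 * 137 * 0.103939 * 0.02986
  = 0.361 m/s.
Pipe area A = pi*D^2/4 = pi*0.11^2/4 = 0.0095 m^2.
Q = A * V = 0.0095 * 0.361 = 0.0034 m^3/s.

0.0034


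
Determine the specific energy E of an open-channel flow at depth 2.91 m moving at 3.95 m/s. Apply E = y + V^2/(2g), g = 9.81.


Specific energy E = y + V^2/(2g).
Velocity head = V^2/(2g) = 3.95^2 / (2*9.81) = 15.6025 / 19.62 = 0.7952 m.
E = 2.91 + 0.7952 = 3.7052 m.

3.7052


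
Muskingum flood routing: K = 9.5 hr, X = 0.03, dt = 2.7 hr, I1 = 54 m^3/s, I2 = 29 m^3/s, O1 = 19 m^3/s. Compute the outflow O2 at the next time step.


Muskingum coefficients:
denom = 2*K*(1-X) + dt = 2*9.5*(1-0.03) + 2.7 = 21.13.
C0 = (dt - 2*K*X)/denom = (2.7 - 2*9.5*0.03)/21.13 = 0.1008.
C1 = (dt + 2*K*X)/denom = (2.7 + 2*9.5*0.03)/21.13 = 0.1548.
C2 = (2*K*(1-X) - dt)/denom = 0.7444.
O2 = C0*I2 + C1*I1 + C2*O1
   = 0.1008*29 + 0.1548*54 + 0.7444*19
   = 25.42 m^3/s.

25.42


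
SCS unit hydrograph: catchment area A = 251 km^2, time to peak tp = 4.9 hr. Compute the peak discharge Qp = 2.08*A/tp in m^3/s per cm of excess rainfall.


SCS formula: Qp = 2.08 * A / tp.
Qp = 2.08 * 251 / 4.9
   = 522.08 / 4.9
   = 106.55 m^3/s per cm.

106.55


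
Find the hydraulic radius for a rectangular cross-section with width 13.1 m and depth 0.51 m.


For a rectangular section:
Flow area A = b * y = 13.1 * 0.51 = 6.68 m^2.
Wetted perimeter P = b + 2y = 13.1 + 2*0.51 = 14.12 m.
Hydraulic radius R = A/P = 6.68 / 14.12 = 0.4732 m.

0.4732


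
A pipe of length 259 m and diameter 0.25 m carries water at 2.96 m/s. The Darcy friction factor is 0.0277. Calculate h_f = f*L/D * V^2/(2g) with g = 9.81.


Darcy-Weisbach equation: h_f = f * (L/D) * V^2/(2g).
f * L/D = 0.0277 * 259/0.25 = 28.6972.
V^2/(2g) = 2.96^2 / (2*9.81) = 8.7616 / 19.62 = 0.4466 m.
h_f = 28.6972 * 0.4466 = 12.815 m.

12.815


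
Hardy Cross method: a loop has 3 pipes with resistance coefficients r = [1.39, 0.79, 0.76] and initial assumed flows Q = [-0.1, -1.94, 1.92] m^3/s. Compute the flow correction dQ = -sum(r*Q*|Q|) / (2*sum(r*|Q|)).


Numerator terms (r*Q*|Q|): 1.39*-0.1*|-0.1| = -0.0139; 0.79*-1.94*|-1.94| = -2.9732; 0.76*1.92*|1.92| = 2.8017.
Sum of numerator = -0.1855.
Denominator terms (r*|Q|): 1.39*|-0.1| = 0.139; 0.79*|-1.94| = 1.5326; 0.76*|1.92| = 1.4592.
2 * sum of denominator = 2 * 3.1308 = 6.2616.
dQ = --0.1855 / 6.2616 = 0.0296 m^3/s.

0.0296


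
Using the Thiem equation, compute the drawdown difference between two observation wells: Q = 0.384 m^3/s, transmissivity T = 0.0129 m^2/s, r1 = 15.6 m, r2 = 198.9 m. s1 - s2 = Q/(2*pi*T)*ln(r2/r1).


Thiem equation: s1 - s2 = Q/(2*pi*T) * ln(r2/r1).
ln(r2/r1) = ln(198.9/15.6) = 2.5455.
Q/(2*pi*T) = 0.384 / (2*pi*0.0129) = 0.384 / 0.0811 = 4.7376.
s1 - s2 = 4.7376 * 2.5455 = 12.0598 m.

12.0598


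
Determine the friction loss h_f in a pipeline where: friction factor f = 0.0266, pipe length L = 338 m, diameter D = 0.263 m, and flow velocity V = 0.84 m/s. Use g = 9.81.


Darcy-Weisbach equation: h_f = f * (L/D) * V^2/(2g).
f * L/D = 0.0266 * 338/0.263 = 34.1856.
V^2/(2g) = 0.84^2 / (2*9.81) = 0.7056 / 19.62 = 0.036 m.
h_f = 34.1856 * 0.036 = 1.229 m.

1.229
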